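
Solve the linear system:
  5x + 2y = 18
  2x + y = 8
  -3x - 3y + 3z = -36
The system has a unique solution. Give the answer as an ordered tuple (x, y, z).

(2, 4, -6)

Form the augmented matrix and row-reduce:
  [  5   2  0  |   18 ]
  [  2   1  0  |    8 ]
  [ -3  -3  3  |  -36 ]
R1 := 1/5·R1
R2 := R2 − 2·R1
R3 := R3 + 3·R1
R2 := 5·R2
R3 := R3 + 9/5·R2
R3 := 1/3·R3
R1 := R1 − 2/5·R2
Reading off the last column: x = 2, y = 4, z = -6.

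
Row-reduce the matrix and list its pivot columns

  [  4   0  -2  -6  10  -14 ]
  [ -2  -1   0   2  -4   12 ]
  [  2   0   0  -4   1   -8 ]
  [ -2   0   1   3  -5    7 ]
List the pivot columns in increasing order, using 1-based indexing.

1, 2, 3

R1 -> 1/4·R1
  [  1   0  -1/2  -3/2  5/2  -7/2 ]
  [ -2  -1     0     2   -4    12 ]
  [  2   0     0    -4    1    -8 ]
  [ -2   0     1     3   -5     7 ]
R2 -> R2 + 2·R1
  [  1   0  -1/2  -3/2  5/2  -7/2 ]
  [  0  -1    -1    -1    1     5 ]
  [  2   0     0    -4    1    -8 ]
  [ -2   0     1     3   -5     7 ]
R3 -> R3 − 2·R1
  [  1   0  -1/2  -3/2  5/2  -7/2 ]
  [  0  -1    -1    -1    1     5 ]
  [  0   0     1    -1   -4    -1 ]
  [ -2   0     1     3   -5     7 ]
R4 -> R4 + 2·R1
  [ 1   0  -1/2  -3/2  5/2  -7/2 ]
  [ 0  -1    -1    -1    1     5 ]
  [ 0   0     1    -1   -4    -1 ]
  [ 0   0     0     0    0     0 ]
R2 -> -1·R2
  [ 1  0  -1/2  -3/2  5/2  -7/2 ]
  [ 0  1     1     1   -1    -5 ]
  [ 0  0     1    -1   -4    -1 ]
  [ 0  0     0     0    0     0 ]
R2 -> R2 − R3
  [ 1  0  -1/2  -3/2  5/2  -7/2 ]
  [ 0  1     0     2    3    -4 ]
  [ 0  0     1    -1   -4    -1 ]
  [ 0  0     0     0    0     0 ]
R1 -> R1 + 1/2·R3
  [ 1  0  0  -2  1/2  -4 ]
  [ 0  1  0   2    3  -4 ]
  [ 0  0  1  -1   -4  -1 ]
  [ 0  0  0   0    0   0 ]
Pivot columns are the columns containing a leading 1.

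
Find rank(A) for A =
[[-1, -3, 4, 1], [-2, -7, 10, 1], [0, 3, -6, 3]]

r1 ← -1·r1
r2 ← r2 + 2·r1
r2 ← -1·r2
r3 ← r3 − 3·r2
r1 ← r1 − 3·r2
The reduced form has 2 nonzero rows.

rank = 2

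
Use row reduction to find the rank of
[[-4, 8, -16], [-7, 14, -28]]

R1 → -1/4·R1
  [  1  -2    4 ]
  [ -7  14  -28 ]
R2 → R2 + 7·R1
  [ 1  -2  4 ]
  [ 0   0  0 ]
The reduced form has 1 nonzero row.

rank = 1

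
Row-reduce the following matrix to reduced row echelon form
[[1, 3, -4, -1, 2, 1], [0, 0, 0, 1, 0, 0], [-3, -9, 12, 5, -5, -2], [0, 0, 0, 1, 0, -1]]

Add 3 times r1 to r3.
  [ 1  3  -4  -1  2   1 ]
  [ 0  0   0   1  0   0 ]
  [ 0  0   0   2  1   1 ]
  [ 0  0   0   1  0  -1 ]
Subtract 2 times r2 from r3.
  [ 1  3  -4  -1  2   1 ]
  [ 0  0   0   1  0   0 ]
  [ 0  0   0   0  1   1 ]
  [ 0  0   0   1  0  -1 ]
Subtract r2 from r4.
  [ 1  3  -4  -1  2   1 ]
  [ 0  0   0   1  0   0 ]
  [ 0  0   0   0  1   1 ]
  [ 0  0   0   0  0  -1 ]
Multiply r4 by -1.
  [ 1  3  -4  -1  2  1 ]
  [ 0  0   0   1  0  0 ]
  [ 0  0   0   0  1  1 ]
  [ 0  0   0   0  0  1 ]
Subtract r4 from r3.
  [ 1  3  -4  -1  2  1 ]
  [ 0  0   0   1  0  0 ]
  [ 0  0   0   0  1  0 ]
  [ 0  0   0   0  0  1 ]
Subtract r4 from r1.
  [ 1  3  -4  -1  2  0 ]
  [ 0  0   0   1  0  0 ]
  [ 0  0   0   0  1  0 ]
  [ 0  0   0   0  0  1 ]
Subtract 2 times r3 from r1.
  [ 1  3  -4  -1  0  0 ]
  [ 0  0   0   1  0  0 ]
  [ 0  0   0   0  1  0 ]
  [ 0  0   0   0  0  1 ]
Add r2 to r1.
  [ 1  3  -4  0  0  0 ]
  [ 0  0   0  1  0  0 ]
  [ 0  0   0  0  1  0 ]
  [ 0  0   0  0  0  1 ]

[[1, 3, -4, 0, 0, 0], [0, 0, 0, 1, 0, 0], [0, 0, 0, 0, 1, 0], [0, 0, 0, 0, 0, 1]]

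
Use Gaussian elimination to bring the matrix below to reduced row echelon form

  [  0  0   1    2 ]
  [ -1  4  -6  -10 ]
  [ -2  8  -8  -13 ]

R1 <-> R2
  [ -1  4  -6  -10 ]
  [  0  0   1    2 ]
  [ -2  8  -8  -13 ]
R1 := -1·R1
  [  1  -4   6   10 ]
  [  0   0   1    2 ]
  [ -2   8  -8  -13 ]
R3 := R3 + 2·R1
  [ 1  -4  6  10 ]
  [ 0   0  1   2 ]
  [ 0   0  4   7 ]
R3 := R3 − 4·R2
  [ 1  -4  6  10 ]
  [ 0   0  1   2 ]
  [ 0   0  0  -1 ]
R3 := -1·R3
  [ 1  -4  6  10 ]
  [ 0   0  1   2 ]
  [ 0   0  0   1 ]
R2 := R2 − 2·R3
  [ 1  -4  6  10 ]
  [ 0   0  1   0 ]
  [ 0   0  0   1 ]
R1 := R1 − 10·R3
  [ 1  -4  6  0 ]
  [ 0   0  1  0 ]
  [ 0   0  0  1 ]
R1 := R1 − 6·R2
  [ 1  -4  0  0 ]
  [ 0   0  1  0 ]
  [ 0   0  0  1 ]

[[1, -4, 0, 0], [0, 0, 1, 0], [0, 0, 0, 1]]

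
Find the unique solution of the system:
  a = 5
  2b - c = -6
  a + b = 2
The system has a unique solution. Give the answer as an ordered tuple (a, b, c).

Form the augmented matrix and row-reduce:
  [ 1  0   0  |   5 ]
  [ 0  2  -1  |  -6 ]
  [ 1  1   0  |   2 ]
r3 := r3 − r1
  [ 1  0   0  |   5 ]
  [ 0  2  -1  |  -6 ]
  [ 0  1   0  |  -3 ]
r2 := 1/2·r2
  [ 1  0     0  |   5 ]
  [ 0  1  -1/2  |  -3 ]
  [ 0  1     0  |  -3 ]
r3 := r3 − r2
  [ 1  0     0  |   5 ]
  [ 0  1  -1/2  |  -3 ]
  [ 0  0   1/2  |   0 ]
r3 := 2·r3
  [ 1  0     0  |   5 ]
  [ 0  1  -1/2  |  -3 ]
  [ 0  0     1  |   0 ]
r2 := r2 + 1/2·r3
  [ 1  0  0  |   5 ]
  [ 0  1  0  |  -3 ]
  [ 0  0  1  |   0 ]
Reading off the last column: a = 5, b = -3, c = 0.

(5, -3, 0)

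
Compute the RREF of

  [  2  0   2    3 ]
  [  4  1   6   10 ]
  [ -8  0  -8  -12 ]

r1 := 1/2·r1
  [  1  0   1  3/2 ]
  [  4  1   6   10 ]
  [ -8  0  -8  -12 ]
r2 := r2 − 4·r1
  [  1  0   1  3/2 ]
  [  0  1   2    4 ]
  [ -8  0  -8  -12 ]
r3 := r3 + 8·r1
  [ 1  0  1  3/2 ]
  [ 0  1  2    4 ]
  [ 0  0  0    0 ]

[[1, 0, 1, 3/2], [0, 1, 2, 4], [0, 0, 0, 0]]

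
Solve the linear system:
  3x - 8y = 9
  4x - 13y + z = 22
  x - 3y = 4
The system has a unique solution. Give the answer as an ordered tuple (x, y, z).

Form the augmented matrix and row-reduce:
  [ 3   -8  0  |   9 ]
  [ 4  -13  1  |  22 ]
  [ 1   -3  0  |   4 ]
R1 ← 1/3·R1
R2 ← R2 − 4·R1
R3 ← R3 − R1
R2 ← -3/7·R2
R3 ← R3 + 1/3·R2
R3 ← -7·R3
R2 ← R2 + 3/7·R3
R1 ← R1 + 8/3·R2
Reading off the last column: x = -5, y = -3, z = 3.

(-5, -3, 3)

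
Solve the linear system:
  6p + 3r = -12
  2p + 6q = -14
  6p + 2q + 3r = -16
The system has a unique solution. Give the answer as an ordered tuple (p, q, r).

Form the augmented matrix and row-reduce:
  [ 6  0  3  |  -12 ]
  [ 2  6  0  |  -14 ]
  [ 6  2  3  |  -16 ]
Multiply R1 by 1/6.
  [ 1  0  1/2  |   -2 ]
  [ 2  6    0  |  -14 ]
  [ 6  2    3  |  -16 ]
Subtract 2 times R1 from R2.
  [ 1  0  1/2  |   -2 ]
  [ 0  6   -1  |  -10 ]
  [ 6  2    3  |  -16 ]
Subtract 6 times R1 from R3.
  [ 1  0  1/2  |   -2 ]
  [ 0  6   -1  |  -10 ]
  [ 0  2    0  |   -4 ]
Multiply R2 by 1/6.
  [ 1  0   1/2  |    -2 ]
  [ 0  1  -1/6  |  -5/3 ]
  [ 0  2     0  |    -4 ]
Subtract 2 times R2 from R3.
  [ 1  0   1/2  |    -2 ]
  [ 0  1  -1/6  |  -5/3 ]
  [ 0  0   1/3  |  -2/3 ]
Multiply R3 by 3.
  [ 1  0   1/2  |    -2 ]
  [ 0  1  -1/6  |  -5/3 ]
  [ 0  0     1  |    -2 ]
Add 1/6 times R3 to R2.
  [ 1  0  1/2  |  -2 ]
  [ 0  1    0  |  -2 ]
  [ 0  0    1  |  -2 ]
Subtract 1/2 times R3 from R1.
  [ 1  0  0  |  -1 ]
  [ 0  1  0  |  -2 ]
  [ 0  0  1  |  -2 ]
Reading off the last column: p = -1, q = -2, r = -2.

(-1, -2, -2)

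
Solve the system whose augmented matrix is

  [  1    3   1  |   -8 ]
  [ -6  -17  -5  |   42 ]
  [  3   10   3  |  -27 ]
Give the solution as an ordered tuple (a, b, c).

(4, -3, -3)

R2 ← R2 + 6·R1
  [ 1   3  1  |   -8 ]
  [ 0   1  1  |   -6 ]
  [ 3  10  3  |  -27 ]
R3 ← R3 − 3·R1
  [ 1  3  1  |  -8 ]
  [ 0  1  1  |  -6 ]
  [ 0  1  0  |  -3 ]
R3 ← R3 − R2
  [ 1  3   1  |  -8 ]
  [ 0  1   1  |  -6 ]
  [ 0  0  -1  |   3 ]
R3 ← -1·R3
  [ 1  3  1  |  -8 ]
  [ 0  1  1  |  -6 ]
  [ 0  0  1  |  -3 ]
R2 ← R2 − R3
  [ 1  3  1  |  -8 ]
  [ 0  1  0  |  -3 ]
  [ 0  0  1  |  -3 ]
R1 ← R1 − R3
  [ 1  3  0  |  -5 ]
  [ 0  1  0  |  -3 ]
  [ 0  0  1  |  -3 ]
R1 ← R1 − 3·R2
  [ 1  0  0  |   4 ]
  [ 0  1  0  |  -3 ]
  [ 0  0  1  |  -3 ]
Reading off the last column: a = 4, b = -3, c = -3.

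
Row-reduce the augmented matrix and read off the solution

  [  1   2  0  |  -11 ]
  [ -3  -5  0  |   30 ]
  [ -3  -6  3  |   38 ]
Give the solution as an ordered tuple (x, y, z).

(-5, -3, 5/3)

ρ2 -> ρ2 + 3·ρ1
ρ3 -> ρ3 + 3·ρ1
ρ3 -> 1/3·ρ3
ρ1 -> ρ1 − 2·ρ2
Reading off the last column: x = -5, y = -3, z = 5/3.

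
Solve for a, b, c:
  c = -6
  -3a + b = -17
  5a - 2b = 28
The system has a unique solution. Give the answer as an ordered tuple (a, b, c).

(6, 1, -6)

Form the augmented matrix and row-reduce:
  [  0   0  1  |   -6 ]
  [ -3   1  0  |  -17 ]
  [  5  -2  0  |   28 ]
r1 <-> r2
  [ -3   1  0  |  -17 ]
  [  0   0  1  |   -6 ]
  [  5  -2  0  |   28 ]
r1 -> -1/3·r1
  [ 1  -1/3  0  |  17/3 ]
  [ 0     0  1  |    -6 ]
  [ 5    -2  0  |    28 ]
r3 -> r3 − 5·r1
  [ 1  -1/3  0  |  17/3 ]
  [ 0     0  1  |    -6 ]
  [ 0  -1/3  0  |  -1/3 ]
r2 <-> r3
  [ 1  -1/3  0  |  17/3 ]
  [ 0  -1/3  0  |  -1/3 ]
  [ 0     0  1  |    -6 ]
r2 -> -3·r2
  [ 1  -1/3  0  |  17/3 ]
  [ 0     1  0  |     1 ]
  [ 0     0  1  |    -6 ]
r1 -> r1 + 1/3·r2
  [ 1  0  0  |   6 ]
  [ 0  1  0  |   1 ]
  [ 0  0  1  |  -6 ]
Reading off the last column: a = 6, b = 1, c = -6.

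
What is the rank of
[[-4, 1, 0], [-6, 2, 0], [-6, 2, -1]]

rank = 3

Multiply r1 by -1/4.
Add 6 times r1 to r2.
Add 6 times r1 to r3.
Multiply r2 by 2.
Subtract 1/2 times r2 from r3.
Multiply r3 by -1.
Add 1/4 times r2 to r1.
The reduced form has 3 nonzero rows.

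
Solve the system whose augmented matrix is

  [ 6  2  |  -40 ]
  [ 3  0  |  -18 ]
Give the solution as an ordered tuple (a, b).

r1 ← 1/6·r1
  [ 1  1/3  |  -20/3 ]
  [ 3    0  |    -18 ]
r2 ← r2 − 3·r1
  [ 1  1/3  |  -20/3 ]
  [ 0   -1  |      2 ]
r2 ← -1·r2
  [ 1  1/3  |  -20/3 ]
  [ 0    1  |     -2 ]
r1 ← r1 − 1/3·r2
  [ 1  0  |  -6 ]
  [ 0  1  |  -2 ]
Reading off the last column: a = -6, b = -2.

(-6, -2)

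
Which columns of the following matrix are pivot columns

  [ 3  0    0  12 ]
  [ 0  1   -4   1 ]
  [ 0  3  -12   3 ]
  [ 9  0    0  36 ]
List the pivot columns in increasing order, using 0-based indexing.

0, 1

Multiply r1 by 1/3.
  [ 1  0    0   4 ]
  [ 0  1   -4   1 ]
  [ 0  3  -12   3 ]
  [ 9  0    0  36 ]
Subtract 9 times r1 from r4.
  [ 1  0    0  4 ]
  [ 0  1   -4  1 ]
  [ 0  3  -12  3 ]
  [ 0  0    0  0 ]
Subtract 3 times r2 from r3.
  [ 1  0   0  4 ]
  [ 0  1  -4  1 ]
  [ 0  0   0  0 ]
  [ 0  0   0  0 ]
Pivot columns are the columns containing a leading 1.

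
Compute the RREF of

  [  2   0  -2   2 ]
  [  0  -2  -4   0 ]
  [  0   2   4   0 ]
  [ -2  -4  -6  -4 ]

[[1, 0, -1, 0], [0, 1, 2, 0], [0, 0, 0, 1], [0, 0, 0, 0]]

R1 := 1/2·R1
  [  1   0  -1   1 ]
  [  0  -2  -4   0 ]
  [  0   2   4   0 ]
  [ -2  -4  -6  -4 ]
R4 := R4 + 2·R1
  [ 1   0  -1   1 ]
  [ 0  -2  -4   0 ]
  [ 0   2   4   0 ]
  [ 0  -4  -8  -2 ]
R2 := -1/2·R2
  [ 1   0  -1   1 ]
  [ 0   1   2   0 ]
  [ 0   2   4   0 ]
  [ 0  -4  -8  -2 ]
R3 := R3 − 2·R2
  [ 1   0  -1   1 ]
  [ 0   1   2   0 ]
  [ 0   0   0   0 ]
  [ 0  -4  -8  -2 ]
R4 := R4 + 4·R2
  [ 1  0  -1   1 ]
  [ 0  1   2   0 ]
  [ 0  0   0   0 ]
  [ 0  0   0  -2 ]
R3 <=> R4
  [ 1  0  -1   1 ]
  [ 0  1   2   0 ]
  [ 0  0   0  -2 ]
  [ 0  0   0   0 ]
R3 := -1/2·R3
  [ 1  0  -1  1 ]
  [ 0  1   2  0 ]
  [ 0  0   0  1 ]
  [ 0  0   0  0 ]
R1 := R1 − R3
  [ 1  0  -1  0 ]
  [ 0  1   2  0 ]
  [ 0  0   0  1 ]
  [ 0  0   0  0 ]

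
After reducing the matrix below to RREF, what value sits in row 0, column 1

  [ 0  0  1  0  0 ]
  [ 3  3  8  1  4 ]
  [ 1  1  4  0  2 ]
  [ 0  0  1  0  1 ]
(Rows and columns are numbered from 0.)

ρ1 ↔ ρ2
  [ 3  3  8  1  4 ]
  [ 0  0  1  0  0 ]
  [ 1  1  4  0  2 ]
  [ 0  0  1  0  1 ]
ρ1 -> 1/3·ρ1
  [ 1  1  8/3  1/3  4/3 ]
  [ 0  0    1    0    0 ]
  [ 1  1    4    0    2 ]
  [ 0  0    1    0    1 ]
ρ3 -> ρ3 − ρ1
  [ 1  1  8/3   1/3  4/3 ]
  [ 0  0    1     0    0 ]
  [ 0  0  4/3  -1/3  2/3 ]
  [ 0  0    1     0    1 ]
ρ3 -> ρ3 − 4/3·ρ2
  [ 1  1  8/3   1/3  4/3 ]
  [ 0  0    1     0    0 ]
  [ 0  0    0  -1/3  2/3 ]
  [ 0  0    1     0    1 ]
ρ4 -> ρ4 − ρ2
  [ 1  1  8/3   1/3  4/3 ]
  [ 0  0    1     0    0 ]
  [ 0  0    0  -1/3  2/3 ]
  [ 0  0    0     0    1 ]
ρ3 -> -3·ρ3
  [ 1  1  8/3  1/3  4/3 ]
  [ 0  0    1    0    0 ]
  [ 0  0    0    1   -2 ]
  [ 0  0    0    0    1 ]
ρ3 -> ρ3 + 2·ρ4
  [ 1  1  8/3  1/3  4/3 ]
  [ 0  0    1    0    0 ]
  [ 0  0    0    1    0 ]
  [ 0  0    0    0    1 ]
ρ1 -> ρ1 − 4/3·ρ4
  [ 1  1  8/3  1/3  0 ]
  [ 0  0    1    0  0 ]
  [ 0  0    0    1  0 ]
  [ 0  0    0    0  1 ]
ρ1 -> ρ1 − 1/3·ρ3
  [ 1  1  8/3  0  0 ]
  [ 0  0    1  0  0 ]
  [ 0  0    0  1  0 ]
  [ 0  0    0  0  1 ]
ρ1 -> ρ1 − 8/3·ρ2
  [ 1  1  0  0  0 ]
  [ 0  0  1  0  0 ]
  [ 0  0  0  1  0 ]
  [ 0  0  0  0  1 ]

1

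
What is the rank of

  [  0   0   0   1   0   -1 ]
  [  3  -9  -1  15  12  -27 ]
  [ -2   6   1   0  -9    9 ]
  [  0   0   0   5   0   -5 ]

rank = 3

R1 <-> R2
  [  3  -9  -1  15  12  -27 ]
  [  0   0   0   1   0   -1 ]
  [ -2   6   1   0  -9    9 ]
  [  0   0   0   5   0   -5 ]
R1 ← 1/3·R1
  [  1  -3  -1/3  5   4  -9 ]
  [  0   0     0  1   0  -1 ]
  [ -2   6     1  0  -9   9 ]
  [  0   0     0  5   0  -5 ]
R3 ← R3 + 2·R1
  [ 1  -3  -1/3   5   4  -9 ]
  [ 0   0     0   1   0  -1 ]
  [ 0   0   1/3  10  -1  -9 ]
  [ 0   0     0   5   0  -5 ]
R2 <-> R3
  [ 1  -3  -1/3   5   4  -9 ]
  [ 0   0   1/3  10  -1  -9 ]
  [ 0   0     0   1   0  -1 ]
  [ 0   0     0   5   0  -5 ]
R2 ← 3·R2
  [ 1  -3  -1/3   5   4   -9 ]
  [ 0   0     1  30  -3  -27 ]
  [ 0   0     0   1   0   -1 ]
  [ 0   0     0   5   0   -5 ]
R4 ← R4 − 5·R3
  [ 1  -3  -1/3   5   4   -9 ]
  [ 0   0     1  30  -3  -27 ]
  [ 0   0     0   1   0   -1 ]
  [ 0   0     0   0   0    0 ]
R2 ← R2 − 30·R3
  [ 1  -3  -1/3  5   4  -9 ]
  [ 0   0     1  0  -3   3 ]
  [ 0   0     0  1   0  -1 ]
  [ 0   0     0  0   0   0 ]
R1 ← R1 − 5·R3
  [ 1  -3  -1/3  0   4  -4 ]
  [ 0   0     1  0  -3   3 ]
  [ 0   0     0  1   0  -1 ]
  [ 0   0     0  0   0   0 ]
R1 ← R1 + 1/3·R2
  [ 1  -3  0  0   3  -3 ]
  [ 0   0  1  0  -3   3 ]
  [ 0   0  0  1   0  -1 ]
  [ 0   0  0  0   0   0 ]
The reduced form has 3 nonzero rows.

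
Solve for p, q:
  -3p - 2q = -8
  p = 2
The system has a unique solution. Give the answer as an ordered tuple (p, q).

(2, 1)

Form the augmented matrix and row-reduce:
  [ -3  -2  |  -8 ]
  [  1   0  |   2 ]
R1 -> -1/3·R1
R2 -> R2 − R1
R2 -> -3/2·R2
R1 -> R1 − 2/3·R2
Reading off the last column: p = 2, q = 1.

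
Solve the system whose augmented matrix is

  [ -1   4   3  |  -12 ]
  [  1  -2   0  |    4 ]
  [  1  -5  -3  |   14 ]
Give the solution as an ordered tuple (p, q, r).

(0, -2, -4/3)

ρ1 → -1·ρ1
  [ 1  -4  -3  |  12 ]
  [ 1  -2   0  |   4 ]
  [ 1  -5  -3  |  14 ]
ρ2 → ρ2 − ρ1
  [ 1  -4  -3  |  12 ]
  [ 0   2   3  |  -8 ]
  [ 1  -5  -3  |  14 ]
ρ3 → ρ3 − ρ1
  [ 1  -4  -3  |  12 ]
  [ 0   2   3  |  -8 ]
  [ 0  -1   0  |   2 ]
ρ2 → 1/2·ρ2
  [ 1  -4   -3  |  12 ]
  [ 0   1  3/2  |  -4 ]
  [ 0  -1    0  |   2 ]
ρ3 → ρ3 + ρ2
  [ 1  -4   -3  |  12 ]
  [ 0   1  3/2  |  -4 ]
  [ 0   0  3/2  |  -2 ]
ρ3 → 2/3·ρ3
  [ 1  -4   -3  |    12 ]
  [ 0   1  3/2  |    -4 ]
  [ 0   0    1  |  -4/3 ]
ρ2 → ρ2 − 3/2·ρ3
  [ 1  -4  -3  |    12 ]
  [ 0   1   0  |    -2 ]
  [ 0   0   1  |  -4/3 ]
ρ1 → ρ1 + 3·ρ3
  [ 1  -4  0  |     8 ]
  [ 0   1  0  |    -2 ]
  [ 0   0  1  |  -4/3 ]
ρ1 → ρ1 + 4·ρ2
  [ 1  0  0  |     0 ]
  [ 0  1  0  |    -2 ]
  [ 0  0  1  |  -4/3 ]
Reading off the last column: p = 0, q = -2, r = -4/3.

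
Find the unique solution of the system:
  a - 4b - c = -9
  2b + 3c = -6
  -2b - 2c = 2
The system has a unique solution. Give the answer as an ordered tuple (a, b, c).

(-1, 3, -4)

Form the augmented matrix and row-reduce:
  [ 1  -4  -1  |  -9 ]
  [ 0   2   3  |  -6 ]
  [ 0  -2  -2  |   2 ]
Multiply ρ2 by 1/2.
  [ 1  -4   -1  |  -9 ]
  [ 0   1  3/2  |  -3 ]
  [ 0  -2   -2  |   2 ]
Add 2 times ρ2 to ρ3.
  [ 1  -4   -1  |  -9 ]
  [ 0   1  3/2  |  -3 ]
  [ 0   0    1  |  -4 ]
Subtract 3/2 times ρ3 from ρ2.
  [ 1  -4  -1  |  -9 ]
  [ 0   1   0  |   3 ]
  [ 0   0   1  |  -4 ]
Add ρ3 to ρ1.
  [ 1  -4  0  |  -13 ]
  [ 0   1  0  |    3 ]
  [ 0   0  1  |   -4 ]
Add 4 times ρ2 to ρ1.
  [ 1  0  0  |  -1 ]
  [ 0  1  0  |   3 ]
  [ 0  0  1  |  -4 ]
Reading off the last column: a = -1, b = 3, c = -4.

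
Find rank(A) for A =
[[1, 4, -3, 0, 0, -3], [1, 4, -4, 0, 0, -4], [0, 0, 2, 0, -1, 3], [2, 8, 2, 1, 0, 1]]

r2 -> r2 − r1
  [ 1  4  -3  0   0  -3 ]
  [ 0  0  -1  0   0  -1 ]
  [ 0  0   2  0  -1   3 ]
  [ 2  8   2  1   0   1 ]
r4 -> r4 − 2·r1
  [ 1  4  -3  0   0  -3 ]
  [ 0  0  -1  0   0  -1 ]
  [ 0  0   2  0  -1   3 ]
  [ 0  0   8  1   0   7 ]
r2 -> -1·r2
  [ 1  4  -3  0   0  -3 ]
  [ 0  0   1  0   0   1 ]
  [ 0  0   2  0  -1   3 ]
  [ 0  0   8  1   0   7 ]
r3 -> r3 − 2·r2
  [ 1  4  -3  0   0  -3 ]
  [ 0  0   1  0   0   1 ]
  [ 0  0   0  0  -1   1 ]
  [ 0  0   8  1   0   7 ]
r4 -> r4 − 8·r2
  [ 1  4  -3  0   0  -3 ]
  [ 0  0   1  0   0   1 ]
  [ 0  0   0  0  -1   1 ]
  [ 0  0   0  1   0  -1 ]
r3 <=> r4
  [ 1  4  -3  0   0  -3 ]
  [ 0  0   1  0   0   1 ]
  [ 0  0   0  1   0  -1 ]
  [ 0  0   0  0  -1   1 ]
r4 -> -1·r4
  [ 1  4  -3  0  0  -3 ]
  [ 0  0   1  0  0   1 ]
  [ 0  0   0  1  0  -1 ]
  [ 0  0   0  0  1  -1 ]
r1 -> r1 + 3·r2
  [ 1  4  0  0  0   0 ]
  [ 0  0  1  0  0   1 ]
  [ 0  0  0  1  0  -1 ]
  [ 0  0  0  0  1  -1 ]
The reduced form has 4 nonzero rows.

rank = 4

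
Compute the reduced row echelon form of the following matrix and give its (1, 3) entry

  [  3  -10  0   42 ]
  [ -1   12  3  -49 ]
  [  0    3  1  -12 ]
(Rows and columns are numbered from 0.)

-3

R1 ← 1/3·R1
  [  1  -10/3  0   14 ]
  [ -1     12  3  -49 ]
  [  0      3  1  -12 ]
R2 ← R2 + R1
  [ 1  -10/3  0   14 ]
  [ 0   26/3  3  -35 ]
  [ 0      3  1  -12 ]
R2 ← 3/26·R2
  [ 1  -10/3     0       14 ]
  [ 0      1  9/26  -105/26 ]
  [ 0      3     1      -12 ]
R3 ← R3 − 3·R2
  [ 1  -10/3      0       14 ]
  [ 0      1   9/26  -105/26 ]
  [ 0      0  -1/26     3/26 ]
R3 ← -26·R3
  [ 1  -10/3     0       14 ]
  [ 0      1  9/26  -105/26 ]
  [ 0      0     1       -3 ]
R2 ← R2 − 9/26·R3
  [ 1  -10/3  0  14 ]
  [ 0      1  0  -3 ]
  [ 0      0  1  -3 ]
R1 ← R1 + 10/3·R2
  [ 1  0  0   4 ]
  [ 0  1  0  -3 ]
  [ 0  0  1  -3 ]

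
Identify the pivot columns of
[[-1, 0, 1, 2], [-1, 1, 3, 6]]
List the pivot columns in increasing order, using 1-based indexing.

Multiply ρ1 by -1.
Add ρ1 to ρ2.
Pivot columns are the columns containing a leading 1.

1, 2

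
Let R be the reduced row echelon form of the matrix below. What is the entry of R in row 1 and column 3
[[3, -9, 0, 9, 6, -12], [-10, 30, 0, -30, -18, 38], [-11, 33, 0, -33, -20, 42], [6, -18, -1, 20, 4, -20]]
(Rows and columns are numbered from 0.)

-2

ρ1 := 1/3·ρ1
ρ2 := ρ2 + 10·ρ1
ρ3 := ρ3 + 11·ρ1
ρ4 := ρ4 − 6·ρ1
ρ2 <=> ρ4
ρ2 := -1·ρ2
ρ3 := 1/2·ρ3
ρ4 := ρ4 − 2·ρ3
ρ2 := ρ2 − 8·ρ3
ρ1 := ρ1 − 2·ρ3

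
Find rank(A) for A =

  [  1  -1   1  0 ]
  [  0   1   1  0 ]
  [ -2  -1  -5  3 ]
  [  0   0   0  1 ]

r3 ← r3 + 2·r1
  [ 1  -1   1  0 ]
  [ 0   1   1  0 ]
  [ 0  -3  -3  3 ]
  [ 0   0   0  1 ]
r3 ← r3 + 3·r2
  [ 1  -1  1  0 ]
  [ 0   1  1  0 ]
  [ 0   0  0  3 ]
  [ 0   0  0  1 ]
r3 ← 1/3·r3
  [ 1  -1  1  0 ]
  [ 0   1  1  0 ]
  [ 0   0  0  1 ]
  [ 0   0  0  1 ]
r4 ← r4 − r3
  [ 1  -1  1  0 ]
  [ 0   1  1  0 ]
  [ 0   0  0  1 ]
  [ 0   0  0  0 ]
r1 ← r1 + r2
  [ 1  0  2  0 ]
  [ 0  1  1  0 ]
  [ 0  0  0  1 ]
  [ 0  0  0  0 ]
The reduced form has 3 nonzero rows.

rank = 3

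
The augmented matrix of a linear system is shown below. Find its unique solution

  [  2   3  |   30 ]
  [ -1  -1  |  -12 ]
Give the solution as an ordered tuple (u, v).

R1 ← 1/2·R1
  [  1  3/2  |   15 ]
  [ -1   -1  |  -12 ]
R2 ← R2 + R1
  [ 1  3/2  |  15 ]
  [ 0  1/2  |   3 ]
R2 ← 2·R2
  [ 1  3/2  |  15 ]
  [ 0    1  |   6 ]
R1 ← R1 − 3/2·R2
  [ 1  0  |  6 ]
  [ 0  1  |  6 ]
Reading off the last column: u = 6, v = 6.

(6, 6)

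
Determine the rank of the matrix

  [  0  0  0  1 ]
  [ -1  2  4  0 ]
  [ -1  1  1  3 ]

Swap R1 and R2.
  [ -1  2  4  0 ]
  [  0  0  0  1 ]
  [ -1  1  1  3 ]
Multiply R1 by -1.
  [  1  -2  -4  0 ]
  [  0   0   0  1 ]
  [ -1   1   1  3 ]
Add R1 to R3.
  [ 1  -2  -4  0 ]
  [ 0   0   0  1 ]
  [ 0  -1  -3  3 ]
Swap R2 and R3.
  [ 1  -2  -4  0 ]
  [ 0  -1  -3  3 ]
  [ 0   0   0  1 ]
Multiply R2 by -1.
  [ 1  -2  -4   0 ]
  [ 0   1   3  -3 ]
  [ 0   0   0   1 ]
Add 3 times R3 to R2.
  [ 1  -2  -4  0 ]
  [ 0   1   3  0 ]
  [ 0   0   0  1 ]
Add 2 times R2 to R1.
  [ 1  0  2  0 ]
  [ 0  1  3  0 ]
  [ 0  0  0  1 ]
The reduced form has 3 nonzero rows.

rank = 3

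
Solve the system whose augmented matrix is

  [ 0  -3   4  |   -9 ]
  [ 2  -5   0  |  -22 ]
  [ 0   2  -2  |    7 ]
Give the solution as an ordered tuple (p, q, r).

ρ1 <-> ρ2
  [ 2  -5   0  |  -22 ]
  [ 0  -3   4  |   -9 ]
  [ 0   2  -2  |    7 ]
ρ1 := 1/2·ρ1
  [ 1  -5/2   0  |  -11 ]
  [ 0    -3   4  |   -9 ]
  [ 0     2  -2  |    7 ]
ρ2 := -1/3·ρ2
  [ 1  -5/2     0  |  -11 ]
  [ 0     1  -4/3  |    3 ]
  [ 0     2    -2  |    7 ]
ρ3 := ρ3 − 2·ρ2
  [ 1  -5/2     0  |  -11 ]
  [ 0     1  -4/3  |    3 ]
  [ 0     0   2/3  |    1 ]
ρ3 := 3/2·ρ3
  [ 1  -5/2     0  |  -11 ]
  [ 0     1  -4/3  |    3 ]
  [ 0     0     1  |  3/2 ]
ρ2 := ρ2 + 4/3·ρ3
  [ 1  -5/2  0  |  -11 ]
  [ 0     1  0  |    5 ]
  [ 0     0  1  |  3/2 ]
ρ1 := ρ1 + 5/2·ρ2
  [ 1  0  0  |  3/2 ]
  [ 0  1  0  |    5 ]
  [ 0  0  1  |  3/2 ]
Reading off the last column: p = 3/2, q = 5, r = 3/2.

(3/2, 5, 3/2)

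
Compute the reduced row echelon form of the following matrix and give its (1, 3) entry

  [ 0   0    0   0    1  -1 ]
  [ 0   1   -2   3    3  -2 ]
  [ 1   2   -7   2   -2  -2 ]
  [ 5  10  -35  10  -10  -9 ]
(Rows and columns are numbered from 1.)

Swap r1 and r3.
Subtract 5 times r1 from r4.
Add r4 to r3.
Add 2 times r4 to r2.
Add 2 times r4 to r1.
Subtract 3 times r3 from r2.
Add 2 times r3 to r1.
Subtract 2 times r2 from r1.

-3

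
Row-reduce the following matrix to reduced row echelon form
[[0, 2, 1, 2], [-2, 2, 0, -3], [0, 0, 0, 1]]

[[1, 0, 1/2, 0], [0, 1, 1/2, 0], [0, 0, 0, 1]]

R1 <-> R2
  [ -2  2  0  -3 ]
  [  0  2  1   2 ]
  [  0  0  0   1 ]
R1 := -1/2·R1
  [ 1  -1  0  3/2 ]
  [ 0   2  1    2 ]
  [ 0   0  0    1 ]
R2 := 1/2·R2
  [ 1  -1    0  3/2 ]
  [ 0   1  1/2    1 ]
  [ 0   0    0    1 ]
R2 := R2 − R3
  [ 1  -1    0  3/2 ]
  [ 0   1  1/2    0 ]
  [ 0   0    0    1 ]
R1 := R1 − 3/2·R3
  [ 1  -1    0  0 ]
  [ 0   1  1/2  0 ]
  [ 0   0    0  1 ]
R1 := R1 + R2
  [ 1  0  1/2  0 ]
  [ 0  1  1/2  0 ]
  [ 0  0    0  1 ]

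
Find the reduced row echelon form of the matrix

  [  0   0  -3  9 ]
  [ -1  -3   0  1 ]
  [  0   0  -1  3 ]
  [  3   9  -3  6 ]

[[1, 3, 0, -1], [0, 0, 1, -3], [0, 0, 0, 0], [0, 0, 0, 0]]

Swap R1 and R2.
  [ -1  -3   0  1 ]
  [  0   0  -3  9 ]
  [  0   0  -1  3 ]
  [  3   9  -3  6 ]
Multiply R1 by -1.
  [ 1  3   0  -1 ]
  [ 0  0  -3   9 ]
  [ 0  0  -1   3 ]
  [ 3  9  -3   6 ]
Subtract 3 times R1 from R4.
  [ 1  3   0  -1 ]
  [ 0  0  -3   9 ]
  [ 0  0  -1   3 ]
  [ 0  0  -3   9 ]
Multiply R2 by -1/3.
  [ 1  3   0  -1 ]
  [ 0  0   1  -3 ]
  [ 0  0  -1   3 ]
  [ 0  0  -3   9 ]
Add R2 to R3.
  [ 1  3   0  -1 ]
  [ 0  0   1  -3 ]
  [ 0  0   0   0 ]
  [ 0  0  -3   9 ]
Add 3 times R2 to R4.
  [ 1  3  0  -1 ]
  [ 0  0  1  -3 ]
  [ 0  0  0   0 ]
  [ 0  0  0   0 ]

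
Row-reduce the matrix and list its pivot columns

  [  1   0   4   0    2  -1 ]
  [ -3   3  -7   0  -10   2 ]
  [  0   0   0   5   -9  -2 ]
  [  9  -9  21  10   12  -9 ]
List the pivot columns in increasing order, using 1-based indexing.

R2 := R2 + 3·R1
  [ 1   0   4   0   2  -1 ]
  [ 0   3   5   0  -4  -1 ]
  [ 0   0   0   5  -9  -2 ]
  [ 9  -9  21  10  12  -9 ]
R4 := R4 − 9·R1
  [ 1   0    4   0   2  -1 ]
  [ 0   3    5   0  -4  -1 ]
  [ 0   0    0   5  -9  -2 ]
  [ 0  -9  -15  10  -6   0 ]
R2 := 1/3·R2
  [ 1   0    4   0     2    -1 ]
  [ 0   1  5/3   0  -4/3  -1/3 ]
  [ 0   0    0   5    -9    -2 ]
  [ 0  -9  -15  10    -6     0 ]
R4 := R4 + 9·R2
  [ 1  0    4   0     2    -1 ]
  [ 0  1  5/3   0  -4/3  -1/3 ]
  [ 0  0    0   5    -9    -2 ]
  [ 0  0    0  10   -18    -3 ]
R3 := 1/5·R3
  [ 1  0    4   0     2    -1 ]
  [ 0  1  5/3   0  -4/3  -1/3 ]
  [ 0  0    0   1  -9/5  -2/5 ]
  [ 0  0    0  10   -18    -3 ]
R4 := R4 − 10·R3
  [ 1  0    4  0     2    -1 ]
  [ 0  1  5/3  0  -4/3  -1/3 ]
  [ 0  0    0  1  -9/5  -2/5 ]
  [ 0  0    0  0     0     1 ]
R3 := R3 + 2/5·R4
  [ 1  0    4  0     2    -1 ]
  [ 0  1  5/3  0  -4/3  -1/3 ]
  [ 0  0    0  1  -9/5     0 ]
  [ 0  0    0  0     0     1 ]
R2 := R2 + 1/3·R4
  [ 1  0    4  0     2  -1 ]
  [ 0  1  5/3  0  -4/3   0 ]
  [ 0  0    0  1  -9/5   0 ]
  [ 0  0    0  0     0   1 ]
R1 := R1 + R4
  [ 1  0    4  0     2  0 ]
  [ 0  1  5/3  0  -4/3  0 ]
  [ 0  0    0  1  -9/5  0 ]
  [ 0  0    0  0     0  1 ]
Pivot columns are the columns containing a leading 1.

1, 2, 4, 6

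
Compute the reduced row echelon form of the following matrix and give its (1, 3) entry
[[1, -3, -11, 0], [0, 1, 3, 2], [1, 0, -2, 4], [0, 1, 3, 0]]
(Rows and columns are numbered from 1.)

-2

Subtract ρ1 from ρ3.
  [ 1  -3  -11  0 ]
  [ 0   1    3  2 ]
  [ 0   3    9  4 ]
  [ 0   1    3  0 ]
Subtract 3 times ρ2 from ρ3.
  [ 1  -3  -11   0 ]
  [ 0   1    3   2 ]
  [ 0   0    0  -2 ]
  [ 0   1    3   0 ]
Subtract ρ2 from ρ4.
  [ 1  -3  -11   0 ]
  [ 0   1    3   2 ]
  [ 0   0    0  -2 ]
  [ 0   0    0  -2 ]
Multiply ρ3 by -1/2.
  [ 1  -3  -11   0 ]
  [ 0   1    3   2 ]
  [ 0   0    0   1 ]
  [ 0   0    0  -2 ]
Add 2 times ρ3 to ρ4.
  [ 1  -3  -11  0 ]
  [ 0   1    3  2 ]
  [ 0   0    0  1 ]
  [ 0   0    0  0 ]
Subtract 2 times ρ3 from ρ2.
  [ 1  -3  -11  0 ]
  [ 0   1    3  0 ]
  [ 0   0    0  1 ]
  [ 0   0    0  0 ]
Add 3 times ρ2 to ρ1.
  [ 1  0  -2  0 ]
  [ 0  1   3  0 ]
  [ 0  0   0  1 ]
  [ 0  0   0  0 ]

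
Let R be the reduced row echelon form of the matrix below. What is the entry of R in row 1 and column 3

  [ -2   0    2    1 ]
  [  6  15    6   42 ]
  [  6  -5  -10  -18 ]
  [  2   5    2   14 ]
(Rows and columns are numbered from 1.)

R1 → -1/2·R1
R2 → R2 − 6·R1
R3 → R3 − 6·R1
R4 → R4 − 2·R1
R2 → 1/15·R2
R3 → R3 + 5·R2
R4 → R4 − 5·R2

-1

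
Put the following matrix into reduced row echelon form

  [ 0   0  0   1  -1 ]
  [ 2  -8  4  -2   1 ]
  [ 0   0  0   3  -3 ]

Swap r1 and r2.
  [ 2  -8  4  -2   1 ]
  [ 0   0  0   1  -1 ]
  [ 0   0  0   3  -3 ]
Multiply r1 by 1/2.
  [ 1  -4  2  -1  1/2 ]
  [ 0   0  0   1   -1 ]
  [ 0   0  0   3   -3 ]
Subtract 3 times r2 from r3.
  [ 1  -4  2  -1  1/2 ]
  [ 0   0  0   1   -1 ]
  [ 0   0  0   0    0 ]
Add r2 to r1.
  [ 1  -4  2  0  -1/2 ]
  [ 0   0  0  1    -1 ]
  [ 0   0  0  0     0 ]

[[1, -4, 2, 0, -1/2], [0, 0, 0, 1, -1], [0, 0, 0, 0, 0]]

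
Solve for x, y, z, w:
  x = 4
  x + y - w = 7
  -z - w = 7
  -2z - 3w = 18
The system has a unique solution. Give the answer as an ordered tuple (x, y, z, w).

Form the augmented matrix and row-reduce:
  [ 1  0   0   0  |   4 ]
  [ 1  1   0  -1  |   7 ]
  [ 0  0  -1  -1  |   7 ]
  [ 0  0  -2  -3  |  18 ]
ρ2 -> ρ2 − ρ1
  [ 1  0   0   0  |   4 ]
  [ 0  1   0  -1  |   3 ]
  [ 0  0  -1  -1  |   7 ]
  [ 0  0  -2  -3  |  18 ]
ρ3 -> -1·ρ3
  [ 1  0   0   0  |   4 ]
  [ 0  1   0  -1  |   3 ]
  [ 0  0   1   1  |  -7 ]
  [ 0  0  -2  -3  |  18 ]
ρ4 -> ρ4 + 2·ρ3
  [ 1  0  0   0  |   4 ]
  [ 0  1  0  -1  |   3 ]
  [ 0  0  1   1  |  -7 ]
  [ 0  0  0  -1  |   4 ]
ρ4 -> -1·ρ4
  [ 1  0  0   0  |   4 ]
  [ 0  1  0  -1  |   3 ]
  [ 0  0  1   1  |  -7 ]
  [ 0  0  0   1  |  -4 ]
ρ3 -> ρ3 − ρ4
  [ 1  0  0   0  |   4 ]
  [ 0  1  0  -1  |   3 ]
  [ 0  0  1   0  |  -3 ]
  [ 0  0  0   1  |  -4 ]
ρ2 -> ρ2 + ρ4
  [ 1  0  0  0  |   4 ]
  [ 0  1  0  0  |  -1 ]
  [ 0  0  1  0  |  -3 ]
  [ 0  0  0  1  |  -4 ]
Reading off the last column: x = 4, y = -1, z = -3, w = -4.

(4, -1, -3, -4)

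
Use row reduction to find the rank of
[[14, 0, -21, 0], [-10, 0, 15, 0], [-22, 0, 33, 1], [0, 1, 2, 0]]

rank = 3

R1 := 1/14·R1
  [   1  0  -3/2  0 ]
  [ -10  0    15  0 ]
  [ -22  0    33  1 ]
  [   0  1     2  0 ]
R2 := R2 + 10·R1
  [   1  0  -3/2  0 ]
  [   0  0     0  0 ]
  [ -22  0    33  1 ]
  [   0  1     2  0 ]
R3 := R3 + 22·R1
  [ 1  0  -3/2  0 ]
  [ 0  0     0  0 ]
  [ 0  0     0  1 ]
  [ 0  1     2  0 ]
R2 ↔ R4
  [ 1  0  -3/2  0 ]
  [ 0  1     2  0 ]
  [ 0  0     0  1 ]
  [ 0  0     0  0 ]
The reduced form has 3 nonzero rows.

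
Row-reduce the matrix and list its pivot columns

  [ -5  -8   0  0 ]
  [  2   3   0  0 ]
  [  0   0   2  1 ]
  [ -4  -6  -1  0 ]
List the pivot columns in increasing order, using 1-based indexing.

ρ1 ← -1/5·ρ1
ρ2 ← ρ2 − 2·ρ1
ρ4 ← ρ4 + 4·ρ1
ρ2 ← -5·ρ2
ρ4 ← ρ4 − 2/5·ρ2
ρ3 ← 1/2·ρ3
ρ4 ← ρ4 + ρ3
ρ4 ← 2·ρ4
ρ3 ← ρ3 − 1/2·ρ4
ρ1 ← ρ1 − 8/5·ρ2
Pivot columns are the columns containing a leading 1.

1, 2, 3, 4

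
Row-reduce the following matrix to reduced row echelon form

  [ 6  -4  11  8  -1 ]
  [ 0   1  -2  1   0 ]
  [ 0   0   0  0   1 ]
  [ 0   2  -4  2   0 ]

[[1, 0, 1/2, 2, 0], [0, 1, -2, 1, 0], [0, 0, 0, 0, 1], [0, 0, 0, 0, 0]]

Multiply r1 by 1/6.
Subtract 2 times r2 from r4.
Add 1/6 times r3 to r1.
Add 2/3 times r2 to r1.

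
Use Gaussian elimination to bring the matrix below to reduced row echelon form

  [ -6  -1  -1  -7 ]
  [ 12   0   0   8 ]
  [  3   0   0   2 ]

R1 -> -1/6·R1
R2 -> R2 − 12·R1
R3 -> R3 − 3·R1
R2 -> -1/2·R2
R3 -> R3 + 1/2·R2
R1 -> R1 − 1/6·R2

[[1, 0, 0, 2/3], [0, 1, 1, 3], [0, 0, 0, 0]]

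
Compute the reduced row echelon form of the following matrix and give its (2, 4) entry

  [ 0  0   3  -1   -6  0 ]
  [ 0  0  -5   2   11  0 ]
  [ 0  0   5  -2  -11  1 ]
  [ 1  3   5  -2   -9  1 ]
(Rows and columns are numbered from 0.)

3

R1 <-> R4
  [ 1  3   5  -2   -9  1 ]
  [ 0  0  -5   2   11  0 ]
  [ 0  0   5  -2  -11  1 ]
  [ 0  0   3  -1   -6  0 ]
R2 -> -1/5·R2
  [ 1  3  5    -2     -9  1 ]
  [ 0  0  1  -2/5  -11/5  0 ]
  [ 0  0  5    -2    -11  1 ]
  [ 0  0  3    -1     -6  0 ]
R3 -> R3 − 5·R2
  [ 1  3  5    -2     -9  1 ]
  [ 0  0  1  -2/5  -11/5  0 ]
  [ 0  0  0     0      0  1 ]
  [ 0  0  3    -1     -6  0 ]
R4 -> R4 − 3·R2
  [ 1  3  5    -2     -9  1 ]
  [ 0  0  1  -2/5  -11/5  0 ]
  [ 0  0  0     0      0  1 ]
  [ 0  0  0   1/5    3/5  0 ]
R3 <-> R4
  [ 1  3  5    -2     -9  1 ]
  [ 0  0  1  -2/5  -11/5  0 ]
  [ 0  0  0   1/5    3/5  0 ]
  [ 0  0  0     0      0  1 ]
R3 -> 5·R3
  [ 1  3  5    -2     -9  1 ]
  [ 0  0  1  -2/5  -11/5  0 ]
  [ 0  0  0     1      3  0 ]
  [ 0  0  0     0      0  1 ]
R1 -> R1 − R4
  [ 1  3  5    -2     -9  0 ]
  [ 0  0  1  -2/5  -11/5  0 ]
  [ 0  0  0     1      3  0 ]
  [ 0  0  0     0      0  1 ]
R2 -> R2 + 2/5·R3
  [ 1  3  5  -2  -9  0 ]
  [ 0  0  1   0  -1  0 ]
  [ 0  0  0   1   3  0 ]
  [ 0  0  0   0   0  1 ]
R1 -> R1 + 2·R3
  [ 1  3  5  0  -3  0 ]
  [ 0  0  1  0  -1  0 ]
  [ 0  0  0  1   3  0 ]
  [ 0  0  0  0   0  1 ]
R1 -> R1 − 5·R2
  [ 1  3  0  0   2  0 ]
  [ 0  0  1  0  -1  0 ]
  [ 0  0  0  1   3  0 ]
  [ 0  0  0  0   0  1 ]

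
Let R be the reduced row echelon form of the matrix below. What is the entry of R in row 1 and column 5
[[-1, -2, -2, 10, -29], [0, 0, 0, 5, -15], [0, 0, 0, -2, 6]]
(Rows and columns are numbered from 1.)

-1

R1 -> -1·R1
  [ 1  2  2  -10   29 ]
  [ 0  0  0    5  -15 ]
  [ 0  0  0   -2    6 ]
R2 -> 1/5·R2
  [ 1  2  2  -10  29 ]
  [ 0  0  0    1  -3 ]
  [ 0  0  0   -2   6 ]
R3 -> R3 + 2·R2
  [ 1  2  2  -10  29 ]
  [ 0  0  0    1  -3 ]
  [ 0  0  0    0   0 ]
R1 -> R1 + 10·R2
  [ 1  2  2  0  -1 ]
  [ 0  0  0  1  -3 ]
  [ 0  0  0  0   0 ]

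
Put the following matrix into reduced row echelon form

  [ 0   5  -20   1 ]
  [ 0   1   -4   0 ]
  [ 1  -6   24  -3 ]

R1 ↔ R3
R3 -> R3 − 5·R2
R1 -> R1 + 3·R3
R1 -> R1 + 6·R2

[[1, 0, 0, 0], [0, 1, -4, 0], [0, 0, 0, 1]]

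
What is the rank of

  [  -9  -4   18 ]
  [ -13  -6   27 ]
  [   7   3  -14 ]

rank = 3

R1 := -1/9·R1
  [   1  4/9   -2 ]
  [ -13   -6   27 ]
  [   7    3  -14 ]
R2 := R2 + 13·R1
  [ 1   4/9   -2 ]
  [ 0  -2/9    1 ]
  [ 7     3  -14 ]
R3 := R3 − 7·R1
  [ 1   4/9  -2 ]
  [ 0  -2/9   1 ]
  [ 0  -1/9   0 ]
R2 := -9/2·R2
  [ 1   4/9    -2 ]
  [ 0     1  -9/2 ]
  [ 0  -1/9     0 ]
R3 := R3 + 1/9·R2
  [ 1  4/9    -2 ]
  [ 0    1  -9/2 ]
  [ 0    0  -1/2 ]
R3 := -2·R3
  [ 1  4/9    -2 ]
  [ 0    1  -9/2 ]
  [ 0    0     1 ]
R2 := R2 + 9/2·R3
  [ 1  4/9  -2 ]
  [ 0    1   0 ]
  [ 0    0   1 ]
R1 := R1 + 2·R3
  [ 1  4/9  0 ]
  [ 0    1  0 ]
  [ 0    0  1 ]
R1 := R1 − 4/9·R2
  [ 1  0  0 ]
  [ 0  1  0 ]
  [ 0  0  1 ]
The reduced form has 3 nonzero rows.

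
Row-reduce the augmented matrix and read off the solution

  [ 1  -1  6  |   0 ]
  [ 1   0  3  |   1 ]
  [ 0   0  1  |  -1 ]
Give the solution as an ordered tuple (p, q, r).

R2 -> R2 − R1
  [ 1  -1   6  |   0 ]
  [ 0   1  -3  |   1 ]
  [ 0   0   1  |  -1 ]
R2 -> R2 + 3·R3
  [ 1  -1  6  |   0 ]
  [ 0   1  0  |  -2 ]
  [ 0   0  1  |  -1 ]
R1 -> R1 − 6·R3
  [ 1  -1  0  |   6 ]
  [ 0   1  0  |  -2 ]
  [ 0   0  1  |  -1 ]
R1 -> R1 + R2
  [ 1  0  0  |   4 ]
  [ 0  1  0  |  -2 ]
  [ 0  0  1  |  -1 ]
Reading off the last column: p = 4, q = -2, r = -1.

(4, -2, -1)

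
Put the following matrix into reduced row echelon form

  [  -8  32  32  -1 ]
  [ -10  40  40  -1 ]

[[1, -4, -4, 0], [0, 0, 0, 1]]

ρ1 -> -1/8·ρ1
  [   1  -4  -4  1/8 ]
  [ -10  40  40   -1 ]
ρ2 -> ρ2 + 10·ρ1
  [ 1  -4  -4  1/8 ]
  [ 0   0   0  1/4 ]
ρ2 -> 4·ρ2
  [ 1  -4  -4  1/8 ]
  [ 0   0   0    1 ]
ρ1 -> ρ1 − 1/8·ρ2
  [ 1  -4  -4  0 ]
  [ 0   0   0  1 ]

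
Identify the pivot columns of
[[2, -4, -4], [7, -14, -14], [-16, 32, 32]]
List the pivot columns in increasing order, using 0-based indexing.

0

R1 → 1/2·R1
R2 → R2 − 7·R1
R3 → R3 + 16·R1
Pivot columns are the columns containing a leading 1.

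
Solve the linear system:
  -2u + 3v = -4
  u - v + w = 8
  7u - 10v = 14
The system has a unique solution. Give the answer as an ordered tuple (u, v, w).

Form the augmented matrix and row-reduce:
  [ -2    3  0  |  -4 ]
  [  1   -1  1  |   8 ]
  [  7  -10  0  |  14 ]
r1 → -1/2·r1
  [ 1  -3/2  0  |   2 ]
  [ 1    -1  1  |   8 ]
  [ 7   -10  0  |  14 ]
r2 → r2 − r1
  [ 1  -3/2  0  |   2 ]
  [ 0   1/2  1  |   6 ]
  [ 7   -10  0  |  14 ]
r3 → r3 − 7·r1
  [ 1  -3/2  0  |  2 ]
  [ 0   1/2  1  |  6 ]
  [ 0   1/2  0  |  0 ]
r2 → 2·r2
  [ 1  -3/2  0  |   2 ]
  [ 0     1  2  |  12 ]
  [ 0   1/2  0  |   0 ]
r3 → r3 − 1/2·r2
  [ 1  -3/2   0  |   2 ]
  [ 0     1   2  |  12 ]
  [ 0     0  -1  |  -6 ]
r3 → -1·r3
  [ 1  -3/2  0  |   2 ]
  [ 0     1  2  |  12 ]
  [ 0     0  1  |   6 ]
r2 → r2 − 2·r3
  [ 1  -3/2  0  |  2 ]
  [ 0     1  0  |  0 ]
  [ 0     0  1  |  6 ]
r1 → r1 + 3/2·r2
  [ 1  0  0  |  2 ]
  [ 0  1  0  |  0 ]
  [ 0  0  1  |  6 ]
Reading off the last column: u = 2, v = 0, w = 6.

(2, 0, 6)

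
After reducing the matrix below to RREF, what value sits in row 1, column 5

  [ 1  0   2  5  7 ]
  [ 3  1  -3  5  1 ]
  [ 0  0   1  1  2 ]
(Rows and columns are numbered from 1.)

3

R2 := R2 − 3·R1
  [ 1  0   2    5    7 ]
  [ 0  1  -9  -10  -20 ]
  [ 0  0   1    1    2 ]
R2 := R2 + 9·R3
  [ 1  0  2   5   7 ]
  [ 0  1  0  -1  -2 ]
  [ 0  0  1   1   2 ]
R1 := R1 − 2·R3
  [ 1  0  0   3   3 ]
  [ 0  1  0  -1  -2 ]
  [ 0  0  1   1   2 ]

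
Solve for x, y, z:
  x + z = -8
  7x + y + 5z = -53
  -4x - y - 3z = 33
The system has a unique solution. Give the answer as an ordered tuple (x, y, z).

(-4, -5, -4)

Form the augmented matrix and row-reduce:
  [  1   0   1  |   -8 ]
  [  7   1   5  |  -53 ]
  [ -4  -1  -3  |   33 ]
R2 ← R2 − 7·R1
  [  1   0   1  |  -8 ]
  [  0   1  -2  |   3 ]
  [ -4  -1  -3  |  33 ]
R3 ← R3 + 4·R1
  [ 1   0   1  |  -8 ]
  [ 0   1  -2  |   3 ]
  [ 0  -1   1  |   1 ]
R3 ← R3 + R2
  [ 1  0   1  |  -8 ]
  [ 0  1  -2  |   3 ]
  [ 0  0  -1  |   4 ]
R3 ← -1·R3
  [ 1  0   1  |  -8 ]
  [ 0  1  -2  |   3 ]
  [ 0  0   1  |  -4 ]
R2 ← R2 + 2·R3
  [ 1  0  1  |  -8 ]
  [ 0  1  0  |  -5 ]
  [ 0  0  1  |  -4 ]
R1 ← R1 − R3
  [ 1  0  0  |  -4 ]
  [ 0  1  0  |  -5 ]
  [ 0  0  1  |  -4 ]
Reading off the last column: x = -4, y = -5, z = -4.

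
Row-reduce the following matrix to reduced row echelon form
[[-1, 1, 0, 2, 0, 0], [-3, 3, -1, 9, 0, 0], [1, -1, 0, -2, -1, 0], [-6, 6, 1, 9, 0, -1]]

R1 -> -1·R1
  [  1  -1   0  -2   0   0 ]
  [ -3   3  -1   9   0   0 ]
  [  1  -1   0  -2  -1   0 ]
  [ -6   6   1   9   0  -1 ]
R2 -> R2 + 3·R1
  [  1  -1   0  -2   0   0 ]
  [  0   0  -1   3   0   0 ]
  [  1  -1   0  -2  -1   0 ]
  [ -6   6   1   9   0  -1 ]
R3 -> R3 − R1
  [  1  -1   0  -2   0   0 ]
  [  0   0  -1   3   0   0 ]
  [  0   0   0   0  -1   0 ]
  [ -6   6   1   9   0  -1 ]
R4 -> R4 + 6·R1
  [ 1  -1   0  -2   0   0 ]
  [ 0   0  -1   3   0   0 ]
  [ 0   0   0   0  -1   0 ]
  [ 0   0   1  -3   0  -1 ]
R2 -> -1·R2
  [ 1  -1  0  -2   0   0 ]
  [ 0   0  1  -3   0   0 ]
  [ 0   0  0   0  -1   0 ]
  [ 0   0  1  -3   0  -1 ]
R4 -> R4 − R2
  [ 1  -1  0  -2   0   0 ]
  [ 0   0  1  -3   0   0 ]
  [ 0   0  0   0  -1   0 ]
  [ 0   0  0   0   0  -1 ]
R3 -> -1·R3
  [ 1  -1  0  -2  0   0 ]
  [ 0   0  1  -3  0   0 ]
  [ 0   0  0   0  1   0 ]
  [ 0   0  0   0  0  -1 ]
R4 -> -1·R4
  [ 1  -1  0  -2  0  0 ]
  [ 0   0  1  -3  0  0 ]
  [ 0   0  0   0  1  0 ]
  [ 0   0  0   0  0  1 ]

[[1, -1, 0, -2, 0, 0], [0, 0, 1, -3, 0, 0], [0, 0, 0, 0, 1, 0], [0, 0, 0, 0, 0, 1]]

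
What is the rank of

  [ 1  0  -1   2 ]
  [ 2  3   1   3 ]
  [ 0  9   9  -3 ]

r2 := r2 − 2·r1
  [ 1  0  -1   2 ]
  [ 0  3   3  -1 ]
  [ 0  9   9  -3 ]
r2 := 1/3·r2
  [ 1  0  -1     2 ]
  [ 0  1   1  -1/3 ]
  [ 0  9   9    -3 ]
r3 := r3 − 9·r2
  [ 1  0  -1     2 ]
  [ 0  1   1  -1/3 ]
  [ 0  0   0     0 ]
The reduced form has 2 nonzero rows.

rank = 2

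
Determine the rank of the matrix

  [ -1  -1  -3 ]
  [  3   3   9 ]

rank = 1

R1 -> -1·R1
  [ 1  1  3 ]
  [ 3  3  9 ]
R2 -> R2 − 3·R1
  [ 1  1  3 ]
  [ 0  0  0 ]
The reduced form has 1 nonzero row.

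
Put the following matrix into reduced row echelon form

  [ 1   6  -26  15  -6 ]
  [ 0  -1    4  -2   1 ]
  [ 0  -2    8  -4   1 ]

[[1, 0, -2, 3, 0], [0, 1, -4, 2, 0], [0, 0, 0, 0, 1]]

r2 := -1·r2
  [ 1   6  -26  15  -6 ]
  [ 0   1   -4   2  -1 ]
  [ 0  -2    8  -4   1 ]
r3 := r3 + 2·r2
  [ 1  6  -26  15  -6 ]
  [ 0  1   -4   2  -1 ]
  [ 0  0    0   0  -1 ]
r3 := -1·r3
  [ 1  6  -26  15  -6 ]
  [ 0  1   -4   2  -1 ]
  [ 0  0    0   0   1 ]
r2 := r2 + r3
  [ 1  6  -26  15  -6 ]
  [ 0  1   -4   2   0 ]
  [ 0  0    0   0   1 ]
r1 := r1 + 6·r3
  [ 1  6  -26  15  0 ]
  [ 0  1   -4   2  0 ]
  [ 0  0    0   0  1 ]
r1 := r1 − 6·r2
  [ 1  0  -2  3  0 ]
  [ 0  1  -4  2  0 ]
  [ 0  0   0  0  1 ]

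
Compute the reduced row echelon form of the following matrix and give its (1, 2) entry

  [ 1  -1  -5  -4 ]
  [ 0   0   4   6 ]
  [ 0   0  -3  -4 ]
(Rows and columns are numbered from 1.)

R2 ← 1/4·R2
  [ 1  -1  -5   -4 ]
  [ 0   0   1  3/2 ]
  [ 0   0  -3   -4 ]
R3 ← R3 + 3·R2
  [ 1  -1  -5   -4 ]
  [ 0   0   1  3/2 ]
  [ 0   0   0  1/2 ]
R3 ← 2·R3
  [ 1  -1  -5   -4 ]
  [ 0   0   1  3/2 ]
  [ 0   0   0    1 ]
R2 ← R2 − 3/2·R3
  [ 1  -1  -5  -4 ]
  [ 0   0   1   0 ]
  [ 0   0   0   1 ]
R1 ← R1 + 4·R3
  [ 1  -1  -5  0 ]
  [ 0   0   1  0 ]
  [ 0   0   0  1 ]
R1 ← R1 + 5·R2
  [ 1  -1  0  0 ]
  [ 0   0  1  0 ]
  [ 0   0  0  1 ]

-1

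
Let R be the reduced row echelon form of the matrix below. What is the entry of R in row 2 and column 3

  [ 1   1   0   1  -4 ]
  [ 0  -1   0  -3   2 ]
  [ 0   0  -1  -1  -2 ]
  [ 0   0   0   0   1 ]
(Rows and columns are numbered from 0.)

r2 -> -1·r2
r3 -> -1·r3
r3 -> r3 − 2·r4
r2 -> r2 + 2·r4
r1 -> r1 + 4·r4
r1 -> r1 − r2

1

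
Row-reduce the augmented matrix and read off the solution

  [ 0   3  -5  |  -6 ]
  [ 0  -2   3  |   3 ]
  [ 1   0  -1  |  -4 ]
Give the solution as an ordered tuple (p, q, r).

R1 <=> R3
  [ 1   0  -1  |  -4 ]
  [ 0  -2   3  |   3 ]
  [ 0   3  -5  |  -6 ]
R2 -> -1/2·R2
  [ 1  0    -1  |    -4 ]
  [ 0  1  -3/2  |  -3/2 ]
  [ 0  3    -5  |    -6 ]
R3 -> R3 − 3·R2
  [ 1  0    -1  |    -4 ]
  [ 0  1  -3/2  |  -3/2 ]
  [ 0  0  -1/2  |  -3/2 ]
R3 -> -2·R3
  [ 1  0    -1  |    -4 ]
  [ 0  1  -3/2  |  -3/2 ]
  [ 0  0     1  |     3 ]
R2 -> R2 + 3/2·R3
  [ 1  0  -1  |  -4 ]
  [ 0  1   0  |   3 ]
  [ 0  0   1  |   3 ]
R1 -> R1 + R3
  [ 1  0  0  |  -1 ]
  [ 0  1  0  |   3 ]
  [ 0  0  1  |   3 ]
Reading off the last column: p = -1, q = 3, r = 3.

(-1, 3, 3)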